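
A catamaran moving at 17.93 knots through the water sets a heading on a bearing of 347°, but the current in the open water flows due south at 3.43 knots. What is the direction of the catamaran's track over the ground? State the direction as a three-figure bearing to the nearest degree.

344°

Taking east as x and north as y: velocity relative to the water = (-4.033, 17.470) knots; the water relative to ground = (0.000, -3.430) knots.
Velocity relative to ground = (-4.033, 17.470) + (0.000, -3.430) = (-4.033, 14.040) knots.
Bearing = atan2(-4.03, 14.04) = 343.97° clockwise from north.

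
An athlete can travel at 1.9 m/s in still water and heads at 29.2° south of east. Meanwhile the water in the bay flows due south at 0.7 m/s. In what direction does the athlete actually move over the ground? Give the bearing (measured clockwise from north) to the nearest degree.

134°

Taking east as x and north as y: velocity relative to the water = (1.659, -0.927) m/s; the water relative to ground = (0.000, -0.700) m/s.
Velocity relative to ground = (1.659, -0.927) + (0.000, -0.700) = (1.659, -1.627) m/s.
Bearing = atan2(1.66, -1.63) = 134.45° clockwise from north.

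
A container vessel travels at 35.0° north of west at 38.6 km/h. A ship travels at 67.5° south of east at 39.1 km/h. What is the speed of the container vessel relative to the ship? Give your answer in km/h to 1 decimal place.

Taking east as x and north as y: container vessel velocity = (-31.619, 22.140) km/h; ship velocity = (14.963, -36.124) km/h.
Velocity of container vessel relative to ship = (-31.619, 22.140) − (14.963, -36.124) = (-46.582, 58.264) km/h.
Magnitude = |(-46.582, 58.264)| = 74.596 km/h.

74.6 km/h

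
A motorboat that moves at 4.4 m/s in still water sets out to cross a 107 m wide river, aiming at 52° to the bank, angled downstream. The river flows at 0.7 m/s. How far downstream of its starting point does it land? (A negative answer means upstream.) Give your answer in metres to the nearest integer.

Perpendicular speed = 3.467 m/s; crossing time = 107 / 3.467 = 30.860 s.
Net downstream speed = 3.409 m/s.
Drift = 3.409 × 30.860 = 105.200 m (downstream).

105 m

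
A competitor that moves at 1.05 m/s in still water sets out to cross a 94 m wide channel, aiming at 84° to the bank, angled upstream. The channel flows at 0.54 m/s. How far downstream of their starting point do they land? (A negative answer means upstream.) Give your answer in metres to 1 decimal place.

Perpendicular speed = 1.044 m/s; crossing time = 94 / 1.044 = 90.017 s.
Net downstream speed = 0.430 m/s.
Drift = 0.430 × 90.017 = 38.729 m (downstream).

38.7 m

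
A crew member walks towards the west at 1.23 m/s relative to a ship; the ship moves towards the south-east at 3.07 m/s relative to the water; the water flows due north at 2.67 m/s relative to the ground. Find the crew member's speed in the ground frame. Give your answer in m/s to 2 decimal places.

1.07 m/s

In east/north components (m/s): crew member relative to ship = (-1.230, 0.000); ship relative to water = (2.171, -2.171); water relative to ground = (0.000, 2.670).
Sum = (0.941, 0.499) m/s.
Speed = |(0.941, 0.499)| = 1.065 m/s.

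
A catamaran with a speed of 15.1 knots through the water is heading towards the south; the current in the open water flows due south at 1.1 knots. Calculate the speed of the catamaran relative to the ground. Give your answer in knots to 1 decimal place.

16.2 knots

Taking east as x and north as y: velocity relative to the water = (0.000, -15.100) knots; the water relative to ground = (0.000, -1.100) knots.
Velocity relative to ground = (0.000, -15.100) + (0.000, -1.100) = (0.000, -16.200) knots.
Speed = |(0.000, -16.200)| = 16.200 knots.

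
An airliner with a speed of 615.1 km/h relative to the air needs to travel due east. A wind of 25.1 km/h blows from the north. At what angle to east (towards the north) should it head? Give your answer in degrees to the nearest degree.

2°

The wind pushes perpendicular to the desired track; the heading must have a component into the wind equal to 25.1 km/h: 615.1 sin θ = 25.1.
sin θ = 0.0408, so θ = 2.339°.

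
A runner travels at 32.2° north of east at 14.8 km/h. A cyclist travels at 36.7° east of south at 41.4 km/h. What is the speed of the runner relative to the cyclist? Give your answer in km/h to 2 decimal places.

42.86 km/h

Taking east as x and north as y: runner velocity = (12.524, 7.887) km/h; cyclist velocity = (24.742, -33.194) km/h.
Velocity of runner relative to cyclist = (12.524, 7.887) − (24.742, -33.194) = (-12.218, 41.080) km/h.
Magnitude = |(-12.218, 41.080)| = 42.859 km/h.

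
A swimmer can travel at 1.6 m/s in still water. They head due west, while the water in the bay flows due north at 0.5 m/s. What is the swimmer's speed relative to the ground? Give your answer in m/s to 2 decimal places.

Taking east as x and north as y: velocity relative to the water = (-1.600, 0.000) m/s; the water relative to ground = (0.000, 0.500) m/s.
Velocity relative to ground = (-1.600, 0.000) + (0.000, 0.500) = (-1.600, 0.500) m/s.
Speed = |(-1.600, 0.500)| = 1.676 m/s.

1.68 m/s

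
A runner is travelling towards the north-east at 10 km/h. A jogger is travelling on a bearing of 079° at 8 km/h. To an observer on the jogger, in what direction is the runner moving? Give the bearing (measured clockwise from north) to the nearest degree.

352°

Taking east as x and north as y: runner velocity = (7.071, 7.071) km/h; jogger velocity = (7.853, 1.526) km/h.
Velocity of runner relative to jogger = (7.071, 7.071) − (7.853, 1.526) = (-0.782, 5.545) km/h.
Bearing = atan2(-0.78, 5.54) = 351.97° clockwise from north.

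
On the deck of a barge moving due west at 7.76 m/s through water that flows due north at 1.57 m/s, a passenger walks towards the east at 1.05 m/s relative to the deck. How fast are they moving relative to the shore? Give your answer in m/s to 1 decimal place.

In east/north components (m/s): passenger relative to barge = (1.050, 0.000); barge relative to water = (-7.760, 0.000); water relative to ground = (0.000, 1.570).
Sum = (-6.710, 1.570) m/s.
Speed = |(-6.710, 1.570)| = 6.891 m/s.

6.9 m/s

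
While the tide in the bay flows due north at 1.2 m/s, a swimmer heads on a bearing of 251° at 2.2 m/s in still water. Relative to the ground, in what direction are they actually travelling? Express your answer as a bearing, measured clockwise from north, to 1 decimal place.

283.1°

Taking east as x and north as y: velocity relative to the water = (-2.080, -0.716) m/s; the water relative to ground = (0.000, 1.200) m/s.
Velocity relative to ground = (-2.080, -0.716) + (0.000, 1.200) = (-2.080, 0.484) m/s.
Bearing = atan2(-2.08, 0.48) = 283.09° clockwise from north.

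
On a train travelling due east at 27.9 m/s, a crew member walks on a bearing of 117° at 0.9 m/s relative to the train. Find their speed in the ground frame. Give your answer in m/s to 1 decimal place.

Taking east as x and north as y: train velocity = (27.900, 0.000) m/s; crew member velocity relative to train = (0.802, -0.409) m/s.
Velocity relative to ground = (27.900, 0.000) + (0.802, -0.409) = (28.702, -0.409) m/s.
Speed = |(28.702, -0.409)| = 28.705 m/s.

28.7 m/s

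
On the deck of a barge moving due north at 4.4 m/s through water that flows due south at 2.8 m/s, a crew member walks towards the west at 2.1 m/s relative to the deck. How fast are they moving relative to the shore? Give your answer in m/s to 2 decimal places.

In east/north components (m/s): crew member relative to barge = (-2.100, 0.000); barge relative to water = (0.000, 4.400); water relative to ground = (0.000, -2.800).
Sum = (-2.100, 1.600) m/s.
Speed = |(-2.100, 1.600)| = 2.640 m/s.

2.64 m/s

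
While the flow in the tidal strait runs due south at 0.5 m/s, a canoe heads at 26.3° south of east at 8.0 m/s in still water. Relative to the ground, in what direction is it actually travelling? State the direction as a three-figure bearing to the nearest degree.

119°

Taking east as x and north as y: velocity relative to the water = (7.172, -3.545) m/s; the water relative to ground = (0.000, -0.500) m/s.
Velocity relative to ground = (7.172, -3.545) + (0.000, -0.500) = (7.172, -4.045) m/s.
Bearing = atan2(7.17, -4.04) = 119.42° clockwise from north.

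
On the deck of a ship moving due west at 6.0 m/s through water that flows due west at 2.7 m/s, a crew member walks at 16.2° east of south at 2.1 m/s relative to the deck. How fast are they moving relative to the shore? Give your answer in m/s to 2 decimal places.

8.36 m/s

In east/north components (m/s): crew member relative to ship = (0.586, -2.017); ship relative to water = (-6.000, 0.000); water relative to ground = (-2.700, 0.000).
Sum = (-8.114, -2.017) m/s.
Speed = |(-8.114, -2.017)| = 8.361 m/s.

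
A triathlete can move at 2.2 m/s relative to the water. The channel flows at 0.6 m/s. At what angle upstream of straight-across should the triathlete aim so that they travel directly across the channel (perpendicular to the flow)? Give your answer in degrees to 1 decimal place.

15.8°

To cancel the current, the upstream component of the triathlete's velocity must equal the flow: 2.2 sin θ = 0.6.
sin θ = 0.6 / 2.2 = 0.2727.
θ = arcsin(0.2727) = 15.827°.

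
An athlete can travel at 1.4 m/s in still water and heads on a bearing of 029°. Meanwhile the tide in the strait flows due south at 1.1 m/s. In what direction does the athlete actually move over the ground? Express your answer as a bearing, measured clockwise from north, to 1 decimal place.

079.6°

Taking east as x and north as y: velocity relative to the water = (0.679, 1.224) m/s; the water relative to ground = (0.000, -1.100) m/s.
Velocity relative to ground = (0.679, 1.224) + (0.000, -1.100) = (0.679, 0.124) m/s.
Bearing = atan2(0.68, 0.12) = 79.61° clockwise from north.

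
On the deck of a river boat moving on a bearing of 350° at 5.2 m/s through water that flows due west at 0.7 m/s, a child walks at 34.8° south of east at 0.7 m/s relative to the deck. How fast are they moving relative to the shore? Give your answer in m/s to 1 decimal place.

4.8 m/s

In east/north components (m/s): child relative to river boat = (0.575, -0.399); river boat relative to water = (-0.903, 5.121); water relative to ground = (-0.700, 0.000).
Sum = (-1.028, 4.722) m/s.
Speed = |(-1.028, 4.722)| = 4.832 m/s.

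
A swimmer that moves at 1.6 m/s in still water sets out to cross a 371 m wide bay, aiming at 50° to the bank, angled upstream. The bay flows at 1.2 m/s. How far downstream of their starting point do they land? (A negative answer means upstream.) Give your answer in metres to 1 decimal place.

51.9 m

Perpendicular speed = 1.226 m/s; crossing time = 371 / 1.226 = 302.691 s.
Net downstream speed = 0.172 m/s.
Drift = 0.172 × 302.691 = 51.924 m (downstream).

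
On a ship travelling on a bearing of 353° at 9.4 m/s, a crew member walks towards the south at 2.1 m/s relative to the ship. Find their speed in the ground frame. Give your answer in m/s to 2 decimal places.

7.32 m/s

Taking east as x and north as y: ship velocity = (-1.146, 9.330) m/s; crew member velocity relative to ship = (0.000, -2.100) m/s.
Velocity relative to ground = (-1.146, 9.330) + (0.000, -2.100) = (-1.146, 7.230) m/s.
Speed = |(-1.146, 7.230)| = 7.320 m/s.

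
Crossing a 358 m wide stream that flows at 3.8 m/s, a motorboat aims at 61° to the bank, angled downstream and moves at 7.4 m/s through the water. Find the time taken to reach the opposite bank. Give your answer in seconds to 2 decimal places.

The component of the motorboat's velocity perpendicular to the bank is 7.4 × sin 61° = 6.472 m/s.
The current is parallel to the bank, so it does not affect the crossing time.
Time = 358 / 6.472 = 55.314 s.

55.31 s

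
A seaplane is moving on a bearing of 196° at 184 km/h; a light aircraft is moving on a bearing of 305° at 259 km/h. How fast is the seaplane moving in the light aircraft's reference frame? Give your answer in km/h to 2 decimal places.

Taking east as x and north as y: seaplane velocity = (-50.717, -176.872) km/h; light aircraft velocity = (-212.160, 148.556) km/h.
Velocity of seaplane relative to light aircraft = (-50.717, -176.872) − (-212.160, 148.556) = (161.443, -325.428) km/h.
Magnitude = |(161.443, -325.428)| = 363.273 km/h.

363.27 km/h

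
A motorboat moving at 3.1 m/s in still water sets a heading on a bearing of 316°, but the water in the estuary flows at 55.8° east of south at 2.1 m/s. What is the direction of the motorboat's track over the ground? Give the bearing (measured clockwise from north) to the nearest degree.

338°

Taking east as x and north as y: velocity relative to the water = (-2.153, 2.230) m/s; the water relative to ground = (1.737, -1.180) m/s.
Velocity relative to ground = (-2.153, 2.230) + (1.737, -1.180) = (-0.417, 1.050) m/s.
Bearing = atan2(-0.42, 1.05) = 338.35° clockwise from north.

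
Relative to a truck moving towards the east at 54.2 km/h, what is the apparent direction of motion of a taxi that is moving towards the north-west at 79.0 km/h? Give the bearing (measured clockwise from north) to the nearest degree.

Taking east as x and north as y: taxi velocity = (-55.861, 55.861) km/h; truck velocity = (54.200, 0.000) km/h.
Velocity of taxi relative to truck = (-55.861, 55.861) − (54.200, 0.000) = (-110.061, 55.861) km/h.
Bearing = atan2(-110.06, 55.86) = 296.91° clockwise from north.

297°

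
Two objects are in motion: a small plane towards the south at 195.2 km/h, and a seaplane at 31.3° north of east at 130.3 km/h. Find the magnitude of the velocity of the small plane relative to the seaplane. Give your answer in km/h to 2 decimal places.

285.50 km/h

Taking east as x and north as y: small plane velocity = (0.000, -195.200) km/h; seaplane velocity = (111.336, 67.693) km/h.
Velocity of small plane relative to seaplane = (0.000, -195.200) − (111.336, 67.693) = (-111.336, -262.893) km/h.
Magnitude = |(-111.336, -262.893)| = 285.497 km/h.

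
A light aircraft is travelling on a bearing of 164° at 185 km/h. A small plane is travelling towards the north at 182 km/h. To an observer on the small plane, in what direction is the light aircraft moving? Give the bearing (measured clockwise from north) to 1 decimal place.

171.9°

Taking east as x and north as y: light aircraft velocity = (50.993, -177.833) km/h; small plane velocity = (0.000, 182.000) km/h.
Velocity of light aircraft relative to small plane = (50.993, -177.833) − (0.000, 182.000) = (50.993, -359.833) km/h.
Bearing = atan2(50.99, -359.83) = 171.93° clockwise from north.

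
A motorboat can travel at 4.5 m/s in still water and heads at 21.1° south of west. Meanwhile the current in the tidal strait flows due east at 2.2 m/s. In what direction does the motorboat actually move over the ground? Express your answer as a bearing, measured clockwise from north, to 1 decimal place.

231.0°

Taking east as x and north as y: velocity relative to the water = (-4.198, -1.620) m/s; the water relative to ground = (2.200, 0.000) m/s.
Velocity relative to ground = (-4.198, -1.620) + (2.200, 0.000) = (-1.998, -1.620) m/s.
Bearing = atan2(-2.00, -1.62) = 230.97° clockwise from north.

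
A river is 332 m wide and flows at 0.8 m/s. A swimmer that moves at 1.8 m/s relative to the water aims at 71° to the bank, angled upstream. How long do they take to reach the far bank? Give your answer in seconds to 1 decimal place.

The component of the swimmer's velocity perpendicular to the bank is 1.8 × sin 71° = 1.702 m/s.
Only the cross-stream component determines the crossing time; the current contributes nothing perpendicular to the bank.
Time = 332 / 1.702 = 195.072 s.

195.1 s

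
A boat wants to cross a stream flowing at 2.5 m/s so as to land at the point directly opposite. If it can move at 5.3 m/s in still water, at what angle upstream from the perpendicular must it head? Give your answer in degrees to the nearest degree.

To cancel the current, the upstream component of the boat's velocity must equal the flow: 5.3 sin θ = 2.5.
sin θ = 2.5 / 5.3 = 0.4717.
θ = arcsin(0.4717) = 28.145°.

28°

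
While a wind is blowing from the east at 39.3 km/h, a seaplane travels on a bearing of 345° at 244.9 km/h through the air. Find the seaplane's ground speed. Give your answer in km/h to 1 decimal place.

257.9 km/h

Taking east as x and north as y: velocity relative to the air = (-63.385, 236.555) km/h; the air relative to ground = (-39.300, 0.000) km/h.
Velocity relative to ground = (-63.385, 236.555) + (-39.300, 0.000) = (-102.685, 236.555) km/h.
Speed = |(-102.685, 236.555)| = 257.881 km/h.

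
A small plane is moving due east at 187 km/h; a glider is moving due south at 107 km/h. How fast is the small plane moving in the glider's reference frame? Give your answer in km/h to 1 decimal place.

Taking east as x and north as y: small plane velocity = (187.000, 0.000) km/h; glider velocity = (0.000, -107.000) km/h.
Velocity of small plane relative to glider = (187.000, 0.000) − (0.000, -107.000) = (187.000, 107.000) km/h.
Magnitude = |(187.000, 107.000)| = 215.448 km/h.

215.4 km/h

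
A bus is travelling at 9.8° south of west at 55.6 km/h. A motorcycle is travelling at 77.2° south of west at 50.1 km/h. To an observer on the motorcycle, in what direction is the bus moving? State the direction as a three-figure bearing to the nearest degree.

312°

Taking east as x and north as y: bus velocity = (-54.789, -9.464) km/h; motorcycle velocity = (-11.100, -48.855) km/h.
Velocity of bus relative to motorcycle = (-54.789, -9.464) − (-11.100, -48.855) = (-43.689, 39.391) km/h.
Bearing = atan2(-43.69, 39.39) = 312.04° clockwise from north.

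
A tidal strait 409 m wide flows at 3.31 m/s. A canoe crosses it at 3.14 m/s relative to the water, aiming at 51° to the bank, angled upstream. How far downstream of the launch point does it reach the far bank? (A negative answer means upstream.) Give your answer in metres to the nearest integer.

224 m

Perpendicular speed = 2.440 m/s; crossing time = 409 / 2.440 = 167.607 s.
Net downstream speed = 1.334 m/s.
Drift = 1.334 × 167.607 = 223.576 m (downstream).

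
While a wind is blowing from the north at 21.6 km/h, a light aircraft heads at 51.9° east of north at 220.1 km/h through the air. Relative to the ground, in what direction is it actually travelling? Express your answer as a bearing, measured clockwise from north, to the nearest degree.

Taking east as x and north as y: velocity relative to the air = (173.204, 135.810) km/h; the air relative to ground = (0.000, -21.600) km/h.
Velocity relative to ground = (173.204, 135.810) + (0.000, -21.600) = (173.204, 114.210) km/h.
Bearing = atan2(173.20, 114.21) = 56.60° clockwise from north.

057°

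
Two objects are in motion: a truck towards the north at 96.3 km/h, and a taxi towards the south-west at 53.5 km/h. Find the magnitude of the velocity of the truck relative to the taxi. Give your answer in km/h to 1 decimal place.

139.4 km/h

Taking east as x and north as y: truck velocity = (0.000, 96.300) km/h; taxi velocity = (-37.830, -37.830) km/h.
Velocity of truck relative to taxi = (0.000, 96.300) − (-37.830, -37.830) = (37.830, 134.130) km/h.
Magnitude = |(37.830, 134.130)| = 139.363 km/h.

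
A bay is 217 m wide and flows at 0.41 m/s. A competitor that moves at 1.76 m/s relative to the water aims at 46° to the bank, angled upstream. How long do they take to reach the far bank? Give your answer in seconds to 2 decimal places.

171.40 s

The component of the competitor's velocity perpendicular to the bank is 1.76 × sin 46° = 1.266 m/s.
The current is parallel to the bank, so it does not affect the crossing time.
Time = 217 / 1.266 = 171.401 s.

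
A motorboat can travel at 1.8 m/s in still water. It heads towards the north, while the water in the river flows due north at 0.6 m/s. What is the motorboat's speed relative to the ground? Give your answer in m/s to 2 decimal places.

2.40 m/s

Taking east as x and north as y: velocity relative to the water = (0.000, 1.800) m/s; the water relative to ground = (0.000, 0.600) m/s.
Velocity relative to ground = (0.000, 1.800) + (0.000, 0.600) = (0.000, 2.400) m/s.
Speed = |(0.000, 2.400)| = 2.400 m/s.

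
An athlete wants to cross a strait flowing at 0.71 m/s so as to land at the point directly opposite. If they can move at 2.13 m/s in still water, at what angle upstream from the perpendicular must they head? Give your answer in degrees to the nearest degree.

19°

To cancel the current, the upstream component of the athlete's velocity must equal the flow: 2.13 sin θ = 0.71.
sin θ = 0.71 / 2.13 = 0.3333.
θ = arcsin(0.3333) = 19.471°.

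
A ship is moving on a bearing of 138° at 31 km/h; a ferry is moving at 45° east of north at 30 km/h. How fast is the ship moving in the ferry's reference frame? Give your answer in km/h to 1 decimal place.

44.3 km/h

Taking east as x and north as y: ship velocity = (20.743, -23.037) km/h; ferry velocity = (21.213, 21.213) km/h.
Velocity of ship relative to ferry = (20.743, -23.037) − (21.213, 21.213) = (-0.470, -44.251) km/h.
Magnitude = |(-0.470, -44.251)| = 44.253 km/h.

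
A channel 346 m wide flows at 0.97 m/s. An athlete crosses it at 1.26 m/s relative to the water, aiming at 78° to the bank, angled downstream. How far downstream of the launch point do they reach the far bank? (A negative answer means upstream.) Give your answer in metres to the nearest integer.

346 m

Perpendicular speed = 1.232 m/s; crossing time = 346 / 1.232 = 280.738 s.
Net downstream speed = 1.232 m/s.
Drift = 1.232 × 280.738 = 345.860 m (downstream).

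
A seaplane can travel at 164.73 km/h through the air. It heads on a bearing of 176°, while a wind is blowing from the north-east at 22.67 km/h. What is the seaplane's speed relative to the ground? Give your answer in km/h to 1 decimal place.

Taking east as x and north as y: velocity relative to the air = (11.491, -164.329) km/h; the air relative to ground = (-16.030, -16.030) km/h.
Velocity relative to ground = (11.491, -164.329) + (-16.030, -16.030) = (-4.539, -180.359) km/h.
Speed = |(-4.539, -180.359)| = 180.416 km/h.

180.4 km/h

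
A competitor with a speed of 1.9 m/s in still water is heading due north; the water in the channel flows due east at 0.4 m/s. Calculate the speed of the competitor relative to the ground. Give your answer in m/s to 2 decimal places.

1.94 m/s

Taking east as x and north as y: velocity relative to the water = (0.000, 1.900) m/s; the water relative to ground = (0.400, 0.000) m/s.
Velocity relative to ground = (0.000, 1.900) + (0.400, 0.000) = (0.400, 1.900) m/s.
Speed = |(0.400, 1.900)| = 1.942 m/s.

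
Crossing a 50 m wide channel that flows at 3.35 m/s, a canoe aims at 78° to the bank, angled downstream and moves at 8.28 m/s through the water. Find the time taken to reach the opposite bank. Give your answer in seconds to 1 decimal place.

6.2 s

The component of the canoe's velocity perpendicular to the bank is 8.28 × sin 78° = 8.099 m/s.
The current is parallel to the bank, so it does not affect the crossing time.
Time = 50 / 8.099 = 6.174 s.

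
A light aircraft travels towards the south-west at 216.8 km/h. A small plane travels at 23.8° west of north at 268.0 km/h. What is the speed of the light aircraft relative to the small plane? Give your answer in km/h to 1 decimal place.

401.1 km/h

Taking east as x and north as y: light aircraft velocity = (-153.301, -153.301) km/h; small plane velocity = (-108.150, 245.209) km/h.
Velocity of light aircraft relative to small plane = (-153.301, -153.301) − (-108.150, 245.209) = (-45.151, -398.510) km/h.
Magnitude = |(-45.151, -398.510)| = 401.060 km/h.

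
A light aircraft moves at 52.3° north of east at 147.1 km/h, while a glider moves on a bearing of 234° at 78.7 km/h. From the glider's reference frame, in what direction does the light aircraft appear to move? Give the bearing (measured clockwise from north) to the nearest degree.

Taking east as x and north as y: light aircraft velocity = (89.956, 116.389) km/h; glider velocity = (-63.670, -46.259) km/h.
Velocity of light aircraft relative to glider = (89.956, 116.389) − (-63.670, -46.259) = (153.625, 162.648) km/h.
Bearing = atan2(153.63, 162.65) = 43.37° clockwise from north.

043°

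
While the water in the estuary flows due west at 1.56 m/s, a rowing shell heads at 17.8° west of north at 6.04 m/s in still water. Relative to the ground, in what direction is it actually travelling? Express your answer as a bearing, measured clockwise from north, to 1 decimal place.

329.4°

Taking east as x and north as y: velocity relative to the water = (-1.846, 5.751) m/s; the water relative to ground = (-1.560, 0.000) m/s.
Velocity relative to ground = (-1.846, 5.751) + (-1.560, 0.000) = (-3.406, 5.751) m/s.
Bearing = atan2(-3.41, 5.75) = 329.36° clockwise from north.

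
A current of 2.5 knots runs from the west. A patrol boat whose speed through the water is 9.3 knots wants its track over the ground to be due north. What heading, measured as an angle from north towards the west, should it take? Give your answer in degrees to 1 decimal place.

15.6°

The current pushes perpendicular to the desired track; the heading must have a component into the current equal to 2.5 knots: 9.3 sin θ = 2.5.
sin θ = 0.2688, so θ = 15.594°.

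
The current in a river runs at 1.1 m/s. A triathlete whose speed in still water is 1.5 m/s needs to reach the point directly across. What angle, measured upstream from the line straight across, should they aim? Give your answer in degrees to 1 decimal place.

47.2°

To cancel the current, the upstream component of the triathlete's velocity must equal the flow: 1.5 sin θ = 1.1.
sin θ = 1.1 / 1.5 = 0.7333.
θ = arcsin(0.7333) = 47.167°.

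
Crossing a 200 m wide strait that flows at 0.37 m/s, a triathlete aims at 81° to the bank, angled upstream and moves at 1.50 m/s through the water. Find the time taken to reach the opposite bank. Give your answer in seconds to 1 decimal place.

The component of the triathlete's velocity perpendicular to the bank is 1.50 × sin 81° = 1.482 m/s.
Only the cross-stream component determines the crossing time; the current contributes nothing perpendicular to the bank.
Time = 200 / 1.482 = 134.995 s.

135.0 s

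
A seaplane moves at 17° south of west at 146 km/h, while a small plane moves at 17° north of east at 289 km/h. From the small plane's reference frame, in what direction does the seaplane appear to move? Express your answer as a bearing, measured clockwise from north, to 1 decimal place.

253.0°

Taking east as x and north as y: seaplane velocity = (-139.620, -42.686) km/h; small plane velocity = (276.372, 84.495) km/h.
Velocity of seaplane relative to small plane = (-139.620, -42.686) − (276.372, 84.495) = (-415.993, -127.182) km/h.
Bearing = atan2(-415.99, -127.18) = 253.00° clockwise from north.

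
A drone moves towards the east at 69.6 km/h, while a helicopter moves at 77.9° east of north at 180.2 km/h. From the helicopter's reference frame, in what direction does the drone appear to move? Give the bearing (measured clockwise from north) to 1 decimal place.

Taking east as x and north as y: drone velocity = (69.600, 0.000) km/h; helicopter velocity = (176.197, 37.773) km/h.
Velocity of drone relative to helicopter = (69.600, 0.000) − (176.197, 37.773) = (-106.597, -37.773) km/h.
Bearing = atan2(-106.60, -37.77) = 250.49° clockwise from north.

250.5°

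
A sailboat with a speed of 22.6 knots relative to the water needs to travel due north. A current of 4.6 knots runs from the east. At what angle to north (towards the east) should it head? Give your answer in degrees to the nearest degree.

12°

The current pushes perpendicular to the desired track; the heading must have a component into the current equal to 4.6 knots: 22.6 sin θ = 4.6.
sin θ = 0.2035, so θ = 11.744°.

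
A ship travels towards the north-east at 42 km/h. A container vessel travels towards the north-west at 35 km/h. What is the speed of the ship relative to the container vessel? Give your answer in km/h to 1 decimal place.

54.7 km/h

Taking east as x and north as y: ship velocity = (29.698, 29.698) km/h; container vessel velocity = (-24.749, 24.749) km/h.
Velocity of ship relative to container vessel = (29.698, 29.698) − (-24.749, 24.749) = (54.447, 4.950) km/h.
Magnitude = |(54.447, 4.950)| = 54.672 km/h.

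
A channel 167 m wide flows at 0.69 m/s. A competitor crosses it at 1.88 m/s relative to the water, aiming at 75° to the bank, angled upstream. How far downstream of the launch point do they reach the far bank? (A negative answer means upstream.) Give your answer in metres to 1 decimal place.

Perpendicular speed = 1.816 m/s; crossing time = 167 / 1.816 = 91.963 s.
Net downstream speed = 0.203 m/s.
Drift = 0.203 × 91.963 = 18.707 m (downstream).

18.7 m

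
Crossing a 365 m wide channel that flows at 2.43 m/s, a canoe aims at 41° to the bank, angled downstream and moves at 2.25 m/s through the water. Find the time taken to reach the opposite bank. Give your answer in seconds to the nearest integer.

247 s

The component of the canoe's velocity perpendicular to the bank is 2.25 × sin 41° = 1.476 m/s.
Only the cross-stream component determines the crossing time; the current contributes nothing perpendicular to the bank.
Time = 365 / 1.476 = 247.268 s.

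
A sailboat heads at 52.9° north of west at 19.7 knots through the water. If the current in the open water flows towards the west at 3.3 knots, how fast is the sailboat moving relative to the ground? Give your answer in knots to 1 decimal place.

Taking east as x and north as y: velocity relative to the water = (-11.883, 15.712) knots; the water relative to ground = (-3.300, 0.000) knots.
Velocity relative to ground = (-11.883, 15.712) + (-3.300, 0.000) = (-15.183, 15.712) knots.
Speed = |(-15.183, 15.712)| = 21.850 knots.

21.8 knots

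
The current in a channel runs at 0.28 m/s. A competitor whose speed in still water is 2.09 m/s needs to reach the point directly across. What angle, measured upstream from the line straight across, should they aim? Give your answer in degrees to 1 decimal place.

7.7°

To cancel the current, the upstream component of the competitor's velocity must equal the flow: 2.09 sin θ = 0.28.
sin θ = 0.28 / 2.09 = 0.1340.
θ = arcsin(0.1340) = 7.699°.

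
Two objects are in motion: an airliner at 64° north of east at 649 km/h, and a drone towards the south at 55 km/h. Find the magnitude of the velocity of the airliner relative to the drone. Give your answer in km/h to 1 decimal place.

698.8 km/h

Taking east as x and north as y: airliner velocity = (284.503, 583.317) km/h; drone velocity = (0.000, -55.000) km/h.
Velocity of airliner relative to drone = (284.503, 583.317) − (0.000, -55.000) = (284.503, 638.317) km/h.
Magnitude = |(284.503, 638.317)| = 698.850 km/h.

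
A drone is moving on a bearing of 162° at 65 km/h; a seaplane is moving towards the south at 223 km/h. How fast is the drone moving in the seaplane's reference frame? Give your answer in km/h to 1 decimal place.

Taking east as x and north as y: drone velocity = (20.086, -61.819) km/h; seaplane velocity = (0.000, -223.000) km/h.
Velocity of drone relative to seaplane = (20.086, -61.819) − (0.000, -223.000) = (20.086, 161.181) km/h.
Magnitude = |(20.086, 161.181)| = 162.428 km/h.

162.4 km/h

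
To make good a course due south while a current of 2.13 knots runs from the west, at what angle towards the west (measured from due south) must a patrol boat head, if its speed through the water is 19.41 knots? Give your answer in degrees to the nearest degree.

The current pushes perpendicular to the desired track; the heading must have a component into the current equal to 2.13 knots: 19.41 sin θ = 2.13.
sin θ = 0.1097, so θ = 6.300°.

6°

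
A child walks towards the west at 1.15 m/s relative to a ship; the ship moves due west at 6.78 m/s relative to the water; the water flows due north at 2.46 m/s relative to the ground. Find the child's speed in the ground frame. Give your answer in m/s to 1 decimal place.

8.3 m/s

In east/north components (m/s): child relative to ship = (-1.150, 0.000); ship relative to water = (-6.780, 0.000); water relative to ground = (0.000, 2.460).
Sum = (-7.930, 2.460) m/s.
Speed = |(-7.930, 2.460)| = 8.303 m/s.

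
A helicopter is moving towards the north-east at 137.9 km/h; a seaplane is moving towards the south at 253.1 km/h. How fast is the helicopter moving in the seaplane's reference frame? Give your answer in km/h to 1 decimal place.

363.9 km/h

Taking east as x and north as y: helicopter velocity = (97.510, 97.510) km/h; seaplane velocity = (0.000, -253.100) km/h.
Velocity of helicopter relative to seaplane = (97.510, 97.510) − (0.000, -253.100) = (97.510, 350.610) km/h.
Magnitude = |(97.510, 350.610)| = 363.917 km/h.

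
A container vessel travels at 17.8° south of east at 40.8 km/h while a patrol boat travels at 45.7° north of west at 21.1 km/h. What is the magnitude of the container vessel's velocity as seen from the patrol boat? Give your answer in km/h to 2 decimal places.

60.26 km/h

Taking east as x and north as y: container vessel velocity = (38.847, -12.472) km/h; patrol boat velocity = (-14.737, 15.101) km/h.
Velocity of container vessel relative to patrol boat = (38.847, -12.472) − (-14.737, 15.101) = (53.583, -27.573) km/h.
Magnitude = |(53.583, -27.573)| = 60.262 km/h.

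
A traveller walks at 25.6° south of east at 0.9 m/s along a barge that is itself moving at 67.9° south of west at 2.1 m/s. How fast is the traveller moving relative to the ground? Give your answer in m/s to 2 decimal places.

2.33 m/s

Taking east as x and north as y: barge velocity = (-0.790, -1.946) m/s; traveller velocity relative to barge = (0.812, -0.389) m/s.
Velocity relative to ground = (-0.790, -1.946) + (0.812, -0.389) = (0.022, -2.335) m/s.
Speed = |(0.022, -2.335)| = 2.335 m/s.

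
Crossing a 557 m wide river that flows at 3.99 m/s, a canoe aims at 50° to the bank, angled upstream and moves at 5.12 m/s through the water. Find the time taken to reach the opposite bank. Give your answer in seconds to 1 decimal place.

142.0 s

The component of the canoe's velocity perpendicular to the bank is 5.12 × sin 50° = 3.922 m/s.
The current is parallel to the bank, so it does not affect the crossing time.
Time = 557 / 3.922 = 142.014 s.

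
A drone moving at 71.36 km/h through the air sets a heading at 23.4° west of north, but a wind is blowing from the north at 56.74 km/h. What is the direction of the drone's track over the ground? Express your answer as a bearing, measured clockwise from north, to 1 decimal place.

Taking east as x and north as y: velocity relative to the air = (-28.340, 65.491) km/h; the air relative to ground = (0.000, -56.740) km/h.
Velocity relative to ground = (-28.340, 65.491) + (0.000, -56.740) = (-28.340, 8.751) km/h.
Bearing = atan2(-28.34, 8.75) = 287.16° clockwise from north.

287.2°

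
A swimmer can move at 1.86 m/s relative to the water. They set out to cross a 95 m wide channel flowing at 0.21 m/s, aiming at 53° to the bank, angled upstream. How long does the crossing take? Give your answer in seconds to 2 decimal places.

63.95 s

The component of the swimmer's velocity perpendicular to the bank is 1.86 × sin 53° = 1.485 m/s.
The flow acts along the bank and has no component across it.
Time = 95 / 1.485 = 63.953 s.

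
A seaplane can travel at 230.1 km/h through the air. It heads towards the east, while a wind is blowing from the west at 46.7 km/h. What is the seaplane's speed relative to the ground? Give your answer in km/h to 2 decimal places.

Taking east as x and north as y: velocity relative to the air = (230.100, 0.000) km/h; the air relative to ground = (46.700, 0.000) km/h.
Velocity relative to ground = (230.100, 0.000) + (46.700, 0.000) = (276.800, 0.000) km/h.
Speed = |(276.800, 0.000)| = 276.800 km/h.

276.80 km/h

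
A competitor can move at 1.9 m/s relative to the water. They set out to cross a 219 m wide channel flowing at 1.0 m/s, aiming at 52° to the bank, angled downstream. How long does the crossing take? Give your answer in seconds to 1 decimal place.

The component of the competitor's velocity perpendicular to the bank is 1.9 × sin 52° = 1.497 m/s.
The flow acts along the bank and has no component across it.
Time = 219 / 1.497 = 146.271 s.

146.3 s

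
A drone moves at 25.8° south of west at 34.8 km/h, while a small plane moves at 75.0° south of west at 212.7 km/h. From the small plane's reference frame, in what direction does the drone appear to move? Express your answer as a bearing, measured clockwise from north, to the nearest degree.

Taking east as x and north as y: drone velocity = (-31.331, -15.146) km/h; small plane velocity = (-55.051, -205.452) km/h.
Velocity of drone relative to small plane = (-31.331, -15.146) − (-55.051, -205.452) = (23.720, 190.306) km/h.
Bearing = atan2(23.72, 190.31) = 7.10° clockwise from north.

007°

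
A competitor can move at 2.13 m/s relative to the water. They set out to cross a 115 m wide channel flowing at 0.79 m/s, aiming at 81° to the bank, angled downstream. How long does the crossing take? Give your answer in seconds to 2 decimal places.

54.66 s

The component of the competitor's velocity perpendicular to the bank is 2.13 × sin 81° = 2.104 m/s.
Only the cross-stream component determines the crossing time; the current contributes nothing perpendicular to the bank.
Time = 115 / 2.104 = 54.664 s.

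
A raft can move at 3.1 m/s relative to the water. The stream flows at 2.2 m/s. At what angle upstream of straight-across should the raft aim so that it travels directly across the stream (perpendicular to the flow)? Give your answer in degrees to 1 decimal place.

45.2°

To cancel the current, the upstream component of the raft's velocity must equal the flow: 3.1 sin θ = 2.2.
sin θ = 2.2 / 3.1 = 0.7097.
θ = arcsin(0.7097) = 45.209°.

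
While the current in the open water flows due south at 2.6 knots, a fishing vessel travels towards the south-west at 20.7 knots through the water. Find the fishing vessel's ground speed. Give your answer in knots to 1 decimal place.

Taking east as x and north as y: velocity relative to the water = (-14.637, -14.637) knots; the water relative to ground = (0.000, -2.600) knots.
Velocity relative to ground = (-14.637, -14.637) + (0.000, -2.600) = (-14.637, -17.237) knots.
Speed = |(-14.637, -17.237)| = 22.613 knots.

22.6 knots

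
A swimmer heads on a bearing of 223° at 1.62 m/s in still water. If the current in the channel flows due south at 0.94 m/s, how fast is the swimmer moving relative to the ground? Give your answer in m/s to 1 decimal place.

2.4 m/s

Taking east as x and north as y: velocity relative to the water = (-1.105, -1.185) m/s; the water relative to ground = (0.000, -0.940) m/s.
Velocity relative to ground = (-1.105, -1.185) + (0.000, -0.940) = (-1.105, -2.125) m/s.
Speed = |(-1.105, -2.125)| = 2.395 m/s.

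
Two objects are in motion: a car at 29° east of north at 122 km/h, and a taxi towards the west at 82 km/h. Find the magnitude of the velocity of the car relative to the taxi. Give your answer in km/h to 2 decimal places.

176.94 km/h

Taking east as x and north as y: car velocity = (59.147, 106.704) km/h; taxi velocity = (-82.000, 0.000) km/h.
Velocity of car relative to taxi = (59.147, 106.704) − (-82.000, 0.000) = (141.147, 106.704) km/h.
Magnitude = |(141.147, 106.704)| = 176.941 km/h.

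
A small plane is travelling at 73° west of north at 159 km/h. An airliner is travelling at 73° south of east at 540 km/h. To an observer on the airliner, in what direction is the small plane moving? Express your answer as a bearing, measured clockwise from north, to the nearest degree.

Taking east as x and north as y: small plane velocity = (-152.052, 46.487) km/h; airliner velocity = (157.881, -516.405) km/h.
Velocity of small plane relative to airliner = (-152.052, 46.487) − (157.881, -516.405) = (-309.933, 562.892) km/h.
Bearing = atan2(-309.93, 562.89) = 331.16° clockwise from north.

331°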